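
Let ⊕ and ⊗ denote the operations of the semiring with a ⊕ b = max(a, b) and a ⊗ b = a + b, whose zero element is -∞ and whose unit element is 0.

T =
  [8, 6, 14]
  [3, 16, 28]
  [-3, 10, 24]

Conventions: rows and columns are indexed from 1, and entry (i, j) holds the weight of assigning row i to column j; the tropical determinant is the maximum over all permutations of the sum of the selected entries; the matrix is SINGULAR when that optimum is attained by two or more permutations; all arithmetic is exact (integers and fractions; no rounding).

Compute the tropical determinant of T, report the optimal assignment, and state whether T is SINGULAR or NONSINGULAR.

σ = (1, 2, 3): 8 + 16 + 24 = 48
σ = (1, 3, 2): 8 + 28 + 10 = 46
σ = (2, 1, 3): 6 + 3 + 24 = 33
σ = (2, 3, 1): 6 + 28 + (-3) = 31
σ = (3, 1, 2): 14 + 3 + 10 = 27
σ = (3, 2, 1): 14 + 16 + (-3) = 27
Optimal value attained by: σ = (1, 2, 3).
Answer: det⊕(T) = 48; verdict: NONSINGULAR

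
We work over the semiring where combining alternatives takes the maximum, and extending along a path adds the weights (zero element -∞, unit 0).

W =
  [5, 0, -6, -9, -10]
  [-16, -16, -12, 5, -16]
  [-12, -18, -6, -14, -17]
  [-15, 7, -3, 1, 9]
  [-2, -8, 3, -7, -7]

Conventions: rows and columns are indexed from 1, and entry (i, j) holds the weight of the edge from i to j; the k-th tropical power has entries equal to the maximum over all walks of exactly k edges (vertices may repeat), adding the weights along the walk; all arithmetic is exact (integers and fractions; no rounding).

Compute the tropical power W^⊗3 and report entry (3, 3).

W^⊗2:
  [10, 5, -1, 5, 0]
  [-10, 12, 2, 6, 14]
  [-7, -7, -12, -13, -5]
  [7, 8, 12, 12, 10]
  [3, 0, -3, -3, 2]
W^⊗3:
  [15, 12, 4, 10, 14]
  [12, 13, 17, 17, 15]
  [-2, -6, -2, -2, -4]
  [12, 19, 13, 13, 21]
  [8, 4, 5, 5, 6]
Key observation: the optimum is the walk 3->4->5->3, with weight (-14) + 9 + 3 = -2.
Optimal value attained by: walk 3->4->5->3.
Answer: (W^⊗3)[3][3] = -2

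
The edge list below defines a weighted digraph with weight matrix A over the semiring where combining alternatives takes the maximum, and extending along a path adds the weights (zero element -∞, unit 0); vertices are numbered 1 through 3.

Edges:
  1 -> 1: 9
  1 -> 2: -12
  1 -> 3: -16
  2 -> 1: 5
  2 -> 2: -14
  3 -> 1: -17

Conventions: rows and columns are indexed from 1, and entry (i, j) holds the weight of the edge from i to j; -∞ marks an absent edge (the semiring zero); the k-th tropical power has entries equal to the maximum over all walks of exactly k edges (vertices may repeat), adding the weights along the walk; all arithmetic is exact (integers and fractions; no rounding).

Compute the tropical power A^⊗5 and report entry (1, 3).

A^⊗2:
  [18, -3, -7]
  [14, -7, -11]
  [-8, -29, -33]
A^⊗3:
  [27, 6, 2]
  [23, 2, -2]
  [1, -20, -24]
A^⊗4:
  [36, 15, 11]
  [32, 11, 7]
  [10, -11, -15]
A^⊗5:
  [45, 24, 20]
  [41, 20, 16]
  [19, -2, -6]
Key observation: the optimum is the walk 1->1->1->1->1->3, with weight 9 + 9 + 9 + 9 + (-16) = 20.
Optimal value attained by: walk 1->1->1->1->1->3.
Answer: (A^⊗5)[1][3] = 20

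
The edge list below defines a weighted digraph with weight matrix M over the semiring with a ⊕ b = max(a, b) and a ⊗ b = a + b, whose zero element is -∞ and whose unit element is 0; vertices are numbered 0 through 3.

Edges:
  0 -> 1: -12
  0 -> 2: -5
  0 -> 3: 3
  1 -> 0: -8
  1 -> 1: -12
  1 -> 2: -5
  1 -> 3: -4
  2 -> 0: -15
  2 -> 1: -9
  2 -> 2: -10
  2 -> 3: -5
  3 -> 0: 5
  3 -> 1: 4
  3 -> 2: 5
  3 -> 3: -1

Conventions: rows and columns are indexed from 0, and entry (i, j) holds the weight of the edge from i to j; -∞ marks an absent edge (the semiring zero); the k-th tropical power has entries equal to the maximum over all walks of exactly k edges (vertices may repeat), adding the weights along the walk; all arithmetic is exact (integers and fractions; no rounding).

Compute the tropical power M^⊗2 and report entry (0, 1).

M^⊗2:
  [8, 7, 8, 2]
  [1, 0, 1, -5]
  [0, -1, 0, -6]
  [4, 3, 4, 8]
Key observation: the optimum is the walk 0->3->1, with weight 3 + 4 = 7.
Optimal value attained by: walk 0->3->1.
Answer: (M^⊗2)[0][1] = 7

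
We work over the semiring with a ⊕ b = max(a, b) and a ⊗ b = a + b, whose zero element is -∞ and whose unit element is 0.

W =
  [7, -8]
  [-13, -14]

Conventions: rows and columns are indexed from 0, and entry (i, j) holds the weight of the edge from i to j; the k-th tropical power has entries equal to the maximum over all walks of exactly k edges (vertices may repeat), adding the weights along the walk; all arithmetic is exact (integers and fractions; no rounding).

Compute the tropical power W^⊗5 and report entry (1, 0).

W^⊗2:
  [14, -1]
  [-6, -21]
W^⊗3:
  [21, 6]
  [1, -14]
W^⊗4:
  [28, 13]
  [8, -7]
W^⊗5:
  [35, 20]
  [15, 0]
Key observation: the optimum is the walk 1->0->0->0->0->0, with weight (-13) + 7 + 7 + 7 + 7 = 15.
Optimal value attained by: walk 1->0->0->0->0->0.
Answer: (W^⊗5)[1][0] = 15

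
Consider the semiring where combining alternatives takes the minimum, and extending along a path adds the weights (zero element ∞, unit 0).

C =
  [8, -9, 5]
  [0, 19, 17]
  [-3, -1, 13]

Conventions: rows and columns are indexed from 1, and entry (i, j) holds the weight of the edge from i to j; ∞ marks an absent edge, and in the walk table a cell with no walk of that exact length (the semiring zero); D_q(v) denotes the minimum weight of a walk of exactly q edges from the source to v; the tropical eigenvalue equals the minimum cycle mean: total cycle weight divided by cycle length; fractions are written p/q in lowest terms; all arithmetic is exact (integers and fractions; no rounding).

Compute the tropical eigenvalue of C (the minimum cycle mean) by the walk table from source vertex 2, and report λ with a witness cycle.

q=0: [∞, 0, ∞]
q=1: [0, 19, 17]
q=2: [8, -9, 5]
q=3: [-9, -1, 8]
Optimal cycle mean attained by: cycle 1->2->1, total (-9) + 0, length 2.
Answer: λ = -9/2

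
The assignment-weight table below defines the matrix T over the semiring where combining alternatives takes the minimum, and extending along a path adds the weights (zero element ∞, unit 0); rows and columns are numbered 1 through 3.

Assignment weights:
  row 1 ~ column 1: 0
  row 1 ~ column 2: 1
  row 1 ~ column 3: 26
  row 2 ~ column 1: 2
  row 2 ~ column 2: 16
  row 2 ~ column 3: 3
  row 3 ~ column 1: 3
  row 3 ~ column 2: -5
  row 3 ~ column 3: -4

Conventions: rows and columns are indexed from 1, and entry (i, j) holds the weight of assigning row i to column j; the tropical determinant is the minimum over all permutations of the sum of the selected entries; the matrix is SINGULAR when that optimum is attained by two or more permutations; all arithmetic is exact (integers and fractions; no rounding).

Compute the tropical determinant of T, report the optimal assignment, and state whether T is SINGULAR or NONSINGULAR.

σ = (1, 2, 3): 0 + 16 + (-4) = 12
σ = (1, 3, 2): 0 + 3 + (-5) = -2
σ = (2, 1, 3): 1 + 2 + (-4) = -1
σ = (2, 3, 1): 1 + 3 + 3 = 7
σ = (3, 1, 2): 26 + 2 + (-5) = 23
σ = (3, 2, 1): 26 + 16 + 3 = 45
Optimal value attained by: σ = (1, 3, 2).
Answer: det⊕(T) = -2; verdict: NONSINGULAR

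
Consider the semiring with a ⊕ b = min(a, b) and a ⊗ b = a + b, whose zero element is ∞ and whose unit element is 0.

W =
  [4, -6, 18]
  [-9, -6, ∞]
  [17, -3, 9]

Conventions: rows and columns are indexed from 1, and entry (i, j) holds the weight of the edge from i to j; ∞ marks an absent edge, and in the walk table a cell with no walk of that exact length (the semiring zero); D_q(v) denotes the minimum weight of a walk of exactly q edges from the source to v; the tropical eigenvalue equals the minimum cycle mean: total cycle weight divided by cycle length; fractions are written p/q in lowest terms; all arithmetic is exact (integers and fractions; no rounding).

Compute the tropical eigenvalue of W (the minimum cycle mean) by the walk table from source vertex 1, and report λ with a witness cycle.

q=0: [0, ∞, ∞]
q=1: [4, -6, 18]
q=2: [-15, -12, 22]
q=3: [-21, -21, 3]
Optimal cycle mean attained by: cycle 1->2->1, total (-6) + (-9), length 2.
Answer: λ = -15/2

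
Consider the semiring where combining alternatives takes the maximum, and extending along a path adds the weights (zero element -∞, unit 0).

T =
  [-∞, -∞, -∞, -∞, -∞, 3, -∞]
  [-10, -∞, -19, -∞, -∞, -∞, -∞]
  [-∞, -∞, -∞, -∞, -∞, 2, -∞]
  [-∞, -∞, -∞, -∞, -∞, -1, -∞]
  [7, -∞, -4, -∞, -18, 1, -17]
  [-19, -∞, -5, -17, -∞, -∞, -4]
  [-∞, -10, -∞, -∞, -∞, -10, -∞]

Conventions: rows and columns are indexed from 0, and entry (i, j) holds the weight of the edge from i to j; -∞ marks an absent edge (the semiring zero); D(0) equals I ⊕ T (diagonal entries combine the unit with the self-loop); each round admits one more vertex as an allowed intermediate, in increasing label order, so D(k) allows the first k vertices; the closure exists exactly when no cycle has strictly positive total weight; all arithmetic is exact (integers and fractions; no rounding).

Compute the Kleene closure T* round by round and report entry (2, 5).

D(0):
  [0, -∞, -∞, -∞, -∞, 3, -∞]
  [-10, 0, -19, -∞, -∞, -∞, -∞]
  [-∞, -∞, 0, -∞, -∞, 2, -∞]
  [-∞, -∞, -∞, 0, -∞, -1, -∞]
  [7, -∞, -4, -∞, 0, 1, -17]
  [-19, -∞, -5, -17, -∞, 0, -4]
  [-∞, -10, -∞, -∞, -∞, -10, 0]
D(1):
  [0, -∞, -∞, -∞, -∞, 3, -∞]
  [-10, 0, -19, -∞, -∞, -7, -∞]
  [-∞, -∞, 0, -∞, -∞, 2, -∞]
  [-∞, -∞, -∞, 0, -∞, -1, -∞]
  [7, -∞, -4, -∞, 0, 10, -17]
  [-19, -∞, -5, -17, -∞, 0, -4]
  [-∞, -10, -∞, -∞, -∞, -10, 0]
D(2):
  [0, -∞, -∞, -∞, -∞, 3, -∞]
  [-10, 0, -19, -∞, -∞, -7, -∞]
  [-∞, -∞, 0, -∞, -∞, 2, -∞]
  [-∞, -∞, -∞, 0, -∞, -1, -∞]
  [7, -∞, -4, -∞, 0, 10, -17]
  [-19, -∞, -5, -17, -∞, 0, -4]
  [-20, -10, -29, -∞, -∞, -10, 0]
D(3):
  [0, -∞, -∞, -∞, -∞, 3, -∞]
  [-10, 0, -19, -∞, -∞, -7, -∞]
  [-∞, -∞, 0, -∞, -∞, 2, -∞]
  [-∞, -∞, -∞, 0, -∞, -1, -∞]
  [7, -∞, -4, -∞, 0, 10, -17]
  [-19, -∞, -5, -17, -∞, 0, -4]
  [-20, -10, -29, -∞, -∞, -10, 0]
D(4):
  [0, -∞, -∞, -∞, -∞, 3, -∞]
  [-10, 0, -19, -∞, -∞, -7, -∞]
  [-∞, -∞, 0, -∞, -∞, 2, -∞]
  [-∞, -∞, -∞, 0, -∞, -1, -∞]
  [7, -∞, -4, -∞, 0, 10, -17]
  [-19, -∞, -5, -17, -∞, 0, -4]
  [-20, -10, -29, -∞, -∞, -10, 0]
D(5):
  [0, -∞, -∞, -∞, -∞, 3, -∞]
  [-10, 0, -19, -∞, -∞, -7, -∞]
  [-∞, -∞, 0, -∞, -∞, 2, -∞]
  [-∞, -∞, -∞, 0, -∞, -1, -∞]
  [7, -∞, -4, -∞, 0, 10, -17]
  [-19, -∞, -5, -17, -∞, 0, -4]
  [-20, -10, -29, -∞, -∞, -10, 0]
D(6):
  [0, -∞, -2, -14, -∞, 3, -1]
  [-10, 0, -12, -24, -∞, -7, -11]
  [-17, -∞, 0, -15, -∞, 2, -2]
  [-20, -∞, -6, 0, -∞, -1, -5]
  [7, -∞, 5, -7, 0, 10, 6]
  [-19, -∞, -5, -17, -∞, 0, -4]
  [-20, -10, -15, -27, -∞, -10, 0]
D(7):
  [0, -11, -2, -14, -∞, 3, -1]
  [-10, 0, -12, -24, -∞, -7, -11]
  [-17, -12, 0, -15, -∞, 2, -2]
  [-20, -15, -6, 0, -∞, -1, -5]
  [7, -4, 5, -7, 0, 10, 6]
  [-19, -14, -5, -17, -∞, 0, -4]
  [-20, -10, -15, -27, -∞, -10, 0]
Answer: T*[2][5] = 2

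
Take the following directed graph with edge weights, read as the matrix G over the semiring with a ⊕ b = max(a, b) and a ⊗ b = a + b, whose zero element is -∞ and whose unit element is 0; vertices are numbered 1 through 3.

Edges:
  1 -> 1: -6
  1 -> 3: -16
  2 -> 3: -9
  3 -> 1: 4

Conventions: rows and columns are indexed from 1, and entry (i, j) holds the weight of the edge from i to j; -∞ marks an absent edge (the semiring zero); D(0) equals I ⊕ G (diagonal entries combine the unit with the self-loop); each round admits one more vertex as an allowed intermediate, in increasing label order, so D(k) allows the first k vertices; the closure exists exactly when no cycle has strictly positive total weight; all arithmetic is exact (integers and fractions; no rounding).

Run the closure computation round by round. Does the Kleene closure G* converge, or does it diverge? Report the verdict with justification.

D(0):
  [0, -∞, -16]
  [-∞, 0, -9]
  [4, -∞, 0]
D(1):
  [0, -∞, -16]
  [-∞, 0, -9]
  [4, -∞, 0]
D(2):
  [0, -∞, -16]
  [-∞, 0, -9]
  [4, -∞, 0]
D(3):
  [0, -∞, -16]
  [-5, 0, -9]
  [4, -∞, 0]
Key observation: every diagonal entry stays at the unit through all rounds, so no improving cycle exists.
Answer: CONVERGES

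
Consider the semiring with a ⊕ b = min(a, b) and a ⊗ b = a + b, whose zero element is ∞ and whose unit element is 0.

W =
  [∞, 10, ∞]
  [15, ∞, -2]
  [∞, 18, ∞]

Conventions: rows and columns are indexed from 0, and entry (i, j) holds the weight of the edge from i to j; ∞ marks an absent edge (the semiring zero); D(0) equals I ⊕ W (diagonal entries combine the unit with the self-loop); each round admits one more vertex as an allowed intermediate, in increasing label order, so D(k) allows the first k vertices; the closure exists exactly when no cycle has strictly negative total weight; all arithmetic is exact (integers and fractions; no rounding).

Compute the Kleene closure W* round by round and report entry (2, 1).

D(0):
  [0, 10, ∞]
  [15, 0, -2]
  [∞, 18, 0]
D(1):
  [0, 10, ∞]
  [15, 0, -2]
  [∞, 18, 0]
D(2):
  [0, 10, 8]
  [15, 0, -2]
  [33, 18, 0]
D(3):
  [0, 10, 8]
  [15, 0, -2]
  [33, 18, 0]
Answer: W*[2][1] = 18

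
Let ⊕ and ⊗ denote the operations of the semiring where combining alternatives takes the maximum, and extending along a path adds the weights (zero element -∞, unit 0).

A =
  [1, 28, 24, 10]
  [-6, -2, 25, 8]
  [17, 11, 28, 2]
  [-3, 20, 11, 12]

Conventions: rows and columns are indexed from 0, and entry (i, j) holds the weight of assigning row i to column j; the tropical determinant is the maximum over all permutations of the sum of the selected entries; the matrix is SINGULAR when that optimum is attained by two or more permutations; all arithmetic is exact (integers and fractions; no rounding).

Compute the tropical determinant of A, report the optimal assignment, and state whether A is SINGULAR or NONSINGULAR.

σ = (0, 1, 2, 3): 1 + (-2) + 28 + 12 = 39
σ = (0, 1, 3, 2): 1 + (-2) + 2 + 11 = 12
σ = (0, 2, 1, 3): 1 + 25 + 11 + 12 = 49
σ = (0, 2, 3, 1): 1 + 25 + 2 + 20 = 48
σ = (0, 3, 1, 2): 1 + 8 + 11 + 11 = 31
σ = (0, 3, 2, 1): 1 + 8 + 28 + 20 = 57
σ = (1, 0, 2, 3): 28 + (-6) + 28 + 12 = 62
σ = (1, 0, 3, 2): 28 + (-6) + 2 + 11 = 35
σ = (1, 2, 0, 3): 28 + 25 + 17 + 12 = 82
σ = (1, 2, 3, 0): 28 + 25 + 2 + (-3) = 52
σ = (1, 3, 0, 2): 28 + 8 + 17 + 11 = 64
σ = (1, 3, 2, 0): 28 + 8 + 28 + (-3) = 61
σ = (2, 0, 1, 3): 24 + (-6) + 11 + 12 = 41
σ = (2, 0, 3, 1): 24 + (-6) + 2 + 20 = 40
σ = (2, 1, 0, 3): 24 + (-2) + 17 + 12 = 51
σ = (2, 1, 3, 0): 24 + (-2) + 2 + (-3) = 21
σ = (2, 3, 0, 1): 24 + 8 + 17 + 20 = 69
σ = (2, 3, 1, 0): 24 + 8 + 11 + (-3) = 40
σ = (3, 0, 1, 2): 10 + (-6) + 11 + 11 = 26
σ = (3, 0, 2, 1): 10 + (-6) + 28 + 20 = 52
σ = (3, 1, 0, 2): 10 + (-2) + 17 + 11 = 36
σ = (3, 1, 2, 0): 10 + (-2) + 28 + (-3) = 33
σ = (3, 2, 0, 1): 10 + 25 + 17 + 20 = 72
σ = (3, 2, 1, 0): 10 + 25 + 11 + (-3) = 43
Optimal value attained by: σ = (1, 2, 0, 3).
Answer: det⊕(A) = 82; verdict: NONSINGULAR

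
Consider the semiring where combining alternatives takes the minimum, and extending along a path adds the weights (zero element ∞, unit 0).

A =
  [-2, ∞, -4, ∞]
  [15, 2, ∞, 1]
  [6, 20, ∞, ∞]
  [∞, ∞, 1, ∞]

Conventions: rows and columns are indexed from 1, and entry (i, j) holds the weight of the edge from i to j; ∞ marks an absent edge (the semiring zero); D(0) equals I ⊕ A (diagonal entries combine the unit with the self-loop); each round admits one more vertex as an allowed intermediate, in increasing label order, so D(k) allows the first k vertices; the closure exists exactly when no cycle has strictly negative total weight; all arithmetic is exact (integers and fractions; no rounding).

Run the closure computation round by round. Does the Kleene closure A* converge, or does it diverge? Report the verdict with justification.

Detection: at round 0, diagonal entry (1, 1) turns strictly negative.
Key observation: the cycle 1->1 has total weight (-2), which is strictly negative.
Answer: DIVERGES — negative cycle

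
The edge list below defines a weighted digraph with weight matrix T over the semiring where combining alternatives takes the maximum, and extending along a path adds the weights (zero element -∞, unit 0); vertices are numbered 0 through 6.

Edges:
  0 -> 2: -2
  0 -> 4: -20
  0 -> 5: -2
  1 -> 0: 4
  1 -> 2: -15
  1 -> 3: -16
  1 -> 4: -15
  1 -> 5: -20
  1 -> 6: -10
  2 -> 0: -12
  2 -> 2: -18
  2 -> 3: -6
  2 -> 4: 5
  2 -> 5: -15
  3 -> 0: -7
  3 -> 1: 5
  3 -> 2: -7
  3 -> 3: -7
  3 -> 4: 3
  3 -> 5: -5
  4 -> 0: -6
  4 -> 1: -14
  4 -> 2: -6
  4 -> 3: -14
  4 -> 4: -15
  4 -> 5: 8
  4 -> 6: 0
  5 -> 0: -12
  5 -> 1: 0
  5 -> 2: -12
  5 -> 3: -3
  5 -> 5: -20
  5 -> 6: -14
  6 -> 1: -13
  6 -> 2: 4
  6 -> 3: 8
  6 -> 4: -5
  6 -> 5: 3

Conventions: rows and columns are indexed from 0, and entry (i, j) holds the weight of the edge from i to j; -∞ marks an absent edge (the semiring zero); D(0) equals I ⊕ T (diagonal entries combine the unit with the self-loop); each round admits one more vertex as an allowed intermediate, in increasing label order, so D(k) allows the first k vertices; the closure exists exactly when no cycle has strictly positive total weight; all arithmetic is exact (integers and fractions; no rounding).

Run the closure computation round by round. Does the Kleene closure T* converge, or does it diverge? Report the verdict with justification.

D(0):
  [0, -∞, -2, -∞, -20, -2, -∞]
  [4, 0, -15, -16, -15, -20, -10]
  [-12, -∞, 0, -6, 5, -15, -∞]
  [-7, 5, -7, 0, 3, -5, -∞]
  [-6, -14, -6, -14, 0, 8, 0]
  [-12, 0, -12, -3, -∞, 0, -14]
  [-∞, -13, 4, 8, -5, 3, 0]
D(1):
  [0, -∞, -2, -∞, -20, -2, -∞]
  [4, 0, 2, -16, -15, 2, -10]
  [-12, -∞, 0, -6, 5, -14, -∞]
  [-7, 5, -7, 0, 3, -5, -∞]
  [-6, -14, -6, -14, 0, 8, 0]
  [-12, 0, -12, -3, -32, 0, -14]
  [-∞, -13, 4, 8, -5, 3, 0]
Detection: at round 2, diagonal entry (5, 5) turns strictly positive.
Key observation: the cycle 5->1->0->5 has total weight 0 + 4 + (-2), which is strictly positive.
Answer: DIVERGES — positive cycle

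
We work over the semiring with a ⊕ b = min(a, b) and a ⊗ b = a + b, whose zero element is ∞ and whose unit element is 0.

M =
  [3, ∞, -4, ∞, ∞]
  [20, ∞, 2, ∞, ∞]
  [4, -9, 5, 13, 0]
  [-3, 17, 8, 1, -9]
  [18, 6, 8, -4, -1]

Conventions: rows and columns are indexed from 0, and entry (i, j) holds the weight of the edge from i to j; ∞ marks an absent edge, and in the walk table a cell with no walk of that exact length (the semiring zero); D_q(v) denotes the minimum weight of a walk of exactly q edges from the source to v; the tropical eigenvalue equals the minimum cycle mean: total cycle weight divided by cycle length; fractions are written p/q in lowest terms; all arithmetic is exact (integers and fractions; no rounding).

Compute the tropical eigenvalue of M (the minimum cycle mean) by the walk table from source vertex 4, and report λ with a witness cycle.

q=0: [∞, ∞, ∞, ∞, 0]
q=1: [18, 6, 8, -4, -1]
q=2: [-7, -1, 4, -5, -13]
q=3: [-8, -7, -11, -17, -14]
q=4: [-20, -20, -12, -18, -26]
q=5: [-21, -21, -24, -30, -27]
Optimal cycle mean attained by: cycle 3->4->3, total (-9) + (-4), length 2.
Answer: λ = -13/2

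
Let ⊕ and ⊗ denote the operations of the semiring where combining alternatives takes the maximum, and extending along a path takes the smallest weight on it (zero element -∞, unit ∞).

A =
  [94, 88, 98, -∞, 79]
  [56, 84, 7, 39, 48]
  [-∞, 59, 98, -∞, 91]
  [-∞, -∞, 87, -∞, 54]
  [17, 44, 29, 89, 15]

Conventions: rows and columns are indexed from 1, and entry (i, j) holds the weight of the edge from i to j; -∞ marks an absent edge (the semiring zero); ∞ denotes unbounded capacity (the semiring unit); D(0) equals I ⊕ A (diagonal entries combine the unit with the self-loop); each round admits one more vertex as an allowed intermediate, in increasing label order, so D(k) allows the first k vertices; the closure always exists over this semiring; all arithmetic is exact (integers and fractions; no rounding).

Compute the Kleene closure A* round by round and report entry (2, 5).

D(0):
  [∞, 88, 98, -∞, 79]
  [56, ∞, 7, 39, 48]
  [-∞, 59, ∞, -∞, 91]
  [-∞, -∞, 87, ∞, 54]
  [17, 44, 29, 89, ∞]
D(1):
  [∞, 88, 98, -∞, 79]
  [56, ∞, 56, 39, 56]
  [-∞, 59, ∞, -∞, 91]
  [-∞, -∞, 87, ∞, 54]
  [17, 44, 29, 89, ∞]
D(2):
  [∞, 88, 98, 39, 79]
  [56, ∞, 56, 39, 56]
  [56, 59, ∞, 39, 91]
  [-∞, -∞, 87, ∞, 54]
  [44, 44, 44, 89, ∞]
D(3):
  [∞, 88, 98, 39, 91]
  [56, ∞, 56, 39, 56]
  [56, 59, ∞, 39, 91]
  [56, 59, 87, ∞, 87]
  [44, 44, 44, 89, ∞]
D(4):
  [∞, 88, 98, 39, 91]
  [56, ∞, 56, 39, 56]
  [56, 59, ∞, 39, 91]
  [56, 59, 87, ∞, 87]
  [56, 59, 87, 89, ∞]
D(5):
  [∞, 88, 98, 89, 91]
  [56, ∞, 56, 56, 56]
  [56, 59, ∞, 89, 91]
  [56, 59, 87, ∞, 87]
  [56, 59, 87, 89, ∞]
Answer: A*[2][5] = 56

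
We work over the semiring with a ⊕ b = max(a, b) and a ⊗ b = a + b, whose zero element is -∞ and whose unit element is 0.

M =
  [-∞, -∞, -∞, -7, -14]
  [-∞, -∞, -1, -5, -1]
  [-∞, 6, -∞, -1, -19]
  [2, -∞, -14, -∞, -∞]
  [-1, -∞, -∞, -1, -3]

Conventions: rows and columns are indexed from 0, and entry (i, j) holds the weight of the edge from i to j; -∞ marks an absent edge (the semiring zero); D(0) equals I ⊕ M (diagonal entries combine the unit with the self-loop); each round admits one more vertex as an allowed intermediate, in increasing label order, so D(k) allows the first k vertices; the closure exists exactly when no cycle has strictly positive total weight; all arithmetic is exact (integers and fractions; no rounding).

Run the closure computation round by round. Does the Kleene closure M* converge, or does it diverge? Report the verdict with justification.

D(0):
  [0, -∞, -∞, -7, -14]
  [-∞, 0, -1, -5, -1]
  [-∞, 6, 0, -1, -19]
  [2, -∞, -14, 0, -∞]
  [-1, -∞, -∞, -1, 0]
D(1):
  [0, -∞, -∞, -7, -14]
  [-∞, 0, -1, -5, -1]
  [-∞, 6, 0, -1, -19]
  [2, -∞, -14, 0, -12]
  [-1, -∞, -∞, -1, 0]
Detection: at round 2, diagonal entry (2, 2) turns strictly positive.
Key observation: the cycle 2->1->2 has total weight 6 + (-1), which is strictly positive.
Answer: DIVERGES — positive cycle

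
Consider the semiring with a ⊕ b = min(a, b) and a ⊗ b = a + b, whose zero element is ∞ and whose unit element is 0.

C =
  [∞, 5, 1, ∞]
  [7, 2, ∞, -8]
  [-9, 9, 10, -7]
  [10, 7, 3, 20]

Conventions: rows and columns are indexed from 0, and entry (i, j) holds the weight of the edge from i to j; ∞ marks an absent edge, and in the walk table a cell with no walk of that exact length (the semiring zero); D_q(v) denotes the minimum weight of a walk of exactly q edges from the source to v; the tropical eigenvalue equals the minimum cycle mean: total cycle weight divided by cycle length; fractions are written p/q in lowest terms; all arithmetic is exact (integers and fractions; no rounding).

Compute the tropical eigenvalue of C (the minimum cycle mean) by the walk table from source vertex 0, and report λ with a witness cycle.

q=0: [0, ∞, ∞, ∞]
q=1: [∞, 5, 1, ∞]
q=2: [-8, 7, 11, -6]
q=3: [2, -3, -7, -1]
q=4: [-16, -1, 2, -14]
Optimal cycle mean attained by: cycle 0->2->0, total 1 + (-9), length 2.
Answer: λ = -4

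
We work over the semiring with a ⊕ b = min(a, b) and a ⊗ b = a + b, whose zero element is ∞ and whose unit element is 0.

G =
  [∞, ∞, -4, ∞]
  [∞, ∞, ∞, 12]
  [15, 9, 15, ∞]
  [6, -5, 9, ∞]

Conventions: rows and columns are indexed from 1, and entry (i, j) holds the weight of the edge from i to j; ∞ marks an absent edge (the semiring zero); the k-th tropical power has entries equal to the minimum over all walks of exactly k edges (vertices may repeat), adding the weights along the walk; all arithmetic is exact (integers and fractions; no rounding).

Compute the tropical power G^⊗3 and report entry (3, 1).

G^⊗2:
  [11, 5, 11, ∞]
  [18, 7, 21, ∞]
  [30, 24, 11, 21]
  [24, 18, 2, 7]
G^⊗3:
  [26, 20, 7, 17]
  [36, 30, 14, 19]
  [26, 16, 26, 36]
  [13, 2, 16, 30]
Key observation: the optimum is the walk 3->1->3->1, with weight 15 + (-4) + 15 = 26.
Optimal value attained by: walk 3->1->3->1.
Answer: (G^⊗3)[3][1] = 26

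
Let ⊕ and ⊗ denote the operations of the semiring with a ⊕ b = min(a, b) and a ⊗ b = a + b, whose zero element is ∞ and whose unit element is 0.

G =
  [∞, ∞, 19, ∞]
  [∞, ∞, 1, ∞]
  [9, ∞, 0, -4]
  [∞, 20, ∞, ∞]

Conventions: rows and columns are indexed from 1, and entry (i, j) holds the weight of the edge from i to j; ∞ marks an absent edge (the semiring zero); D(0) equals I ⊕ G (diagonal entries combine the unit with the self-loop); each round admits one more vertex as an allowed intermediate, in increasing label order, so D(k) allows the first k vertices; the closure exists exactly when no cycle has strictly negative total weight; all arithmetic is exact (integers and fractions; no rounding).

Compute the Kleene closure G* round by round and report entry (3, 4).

D(0):
  [0, ∞, 19, ∞]
  [∞, 0, 1, ∞]
  [9, ∞, 0, -4]
  [∞, 20, ∞, 0]
D(1):
  [0, ∞, 19, ∞]
  [∞, 0, 1, ∞]
  [9, ∞, 0, -4]
  [∞, 20, ∞, 0]
D(2):
  [0, ∞, 19, ∞]
  [∞, 0, 1, ∞]
  [9, ∞, 0, -4]
  [∞, 20, 21, 0]
D(3):
  [0, ∞, 19, 15]
  [10, 0, 1, -3]
  [9, ∞, 0, -4]
  [30, 20, 21, 0]
D(4):
  [0, 35, 19, 15]
  [10, 0, 1, -3]
  [9, 16, 0, -4]
  [30, 20, 21, 0]
Answer: G*[3][4] = -4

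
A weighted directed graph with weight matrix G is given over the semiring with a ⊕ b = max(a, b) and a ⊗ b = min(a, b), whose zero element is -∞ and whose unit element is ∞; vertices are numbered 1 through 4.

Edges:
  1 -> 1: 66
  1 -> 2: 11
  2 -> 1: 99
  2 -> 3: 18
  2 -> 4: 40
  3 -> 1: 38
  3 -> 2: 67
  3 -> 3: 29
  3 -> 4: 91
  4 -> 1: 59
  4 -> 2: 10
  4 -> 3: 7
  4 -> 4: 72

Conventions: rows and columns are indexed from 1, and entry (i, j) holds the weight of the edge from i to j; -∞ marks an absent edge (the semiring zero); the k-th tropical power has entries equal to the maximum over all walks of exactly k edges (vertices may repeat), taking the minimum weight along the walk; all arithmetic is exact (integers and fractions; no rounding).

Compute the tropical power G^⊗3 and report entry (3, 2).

G^⊗2:
  [66, 11, 11, 11]
  [66, 18, 18, 40]
  [67, 29, 29, 72]
  [59, 11, 10, 72]
G^⊗3:
  [66, 11, 11, 11]
  [66, 18, 18, 40]
  [66, 29, 29, 72]
  [59, 11, 11, 72]
Key observation: the optimum is the walk 3->3->3->2, with weight 29 min 29 min 67 = 29.
Optimal value attained by: walk 3->3->3->2.
Answer: (G^⊗3)[3][2] = 29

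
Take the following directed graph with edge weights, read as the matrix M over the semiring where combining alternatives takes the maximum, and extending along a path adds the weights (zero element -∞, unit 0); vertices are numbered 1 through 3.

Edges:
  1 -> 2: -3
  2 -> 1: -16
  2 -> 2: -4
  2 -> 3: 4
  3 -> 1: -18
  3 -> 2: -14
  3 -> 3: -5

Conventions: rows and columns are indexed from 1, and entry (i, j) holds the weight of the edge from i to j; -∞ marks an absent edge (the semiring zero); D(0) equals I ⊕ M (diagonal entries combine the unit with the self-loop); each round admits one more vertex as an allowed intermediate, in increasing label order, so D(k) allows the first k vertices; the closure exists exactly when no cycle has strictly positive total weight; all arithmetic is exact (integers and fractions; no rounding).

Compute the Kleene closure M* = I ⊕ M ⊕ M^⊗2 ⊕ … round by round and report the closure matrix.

D(0):
  [0, -3, -∞]
  [-16, 0, 4]
  [-18, -14, 0]
D(1):
  [0, -3, -∞]
  [-16, 0, 4]
  [-18, -14, 0]
D(2):
  [0, -3, 1]
  [-16, 0, 4]
  [-18, -14, 0]
D(3):
  [0, -3, 1]
  [-14, 0, 4]
  [-18, -14, 0]
Answer: M* = [[0, -3, 1], [-14, 0, 4], [-18, -14, 0]]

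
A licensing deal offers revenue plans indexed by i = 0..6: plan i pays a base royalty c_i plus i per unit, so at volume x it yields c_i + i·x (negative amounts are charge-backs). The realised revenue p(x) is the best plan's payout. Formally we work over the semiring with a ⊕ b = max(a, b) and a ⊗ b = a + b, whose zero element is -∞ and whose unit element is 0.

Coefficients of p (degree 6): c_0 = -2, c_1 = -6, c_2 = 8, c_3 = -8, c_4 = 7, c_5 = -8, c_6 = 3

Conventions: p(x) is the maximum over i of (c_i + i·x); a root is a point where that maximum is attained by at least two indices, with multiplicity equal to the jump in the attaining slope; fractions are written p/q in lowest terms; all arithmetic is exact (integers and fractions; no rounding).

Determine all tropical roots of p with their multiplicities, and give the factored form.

hull edge (i=0, c=-2) to (i=2, c=8): slope 5, span 2
hull edge (i=2, c=8) to (i=4, c=7): slope -1/2, span 2
hull edge (i=4, c=7) to (i=6, c=3): slope -2, span 2
Factored form: p(x) = 3 ⊗ (x ⊕ (-5)) ⊗ (x ⊕ (-5)) ⊗ (x ⊕ 1/2) ⊗ (x ⊕ 1/2) ⊗ (x ⊕ 2) ⊗ (x ⊕ 2)
Answer: roots = -5 (mult 2), 1/2 (mult 2), 2 (mult 2)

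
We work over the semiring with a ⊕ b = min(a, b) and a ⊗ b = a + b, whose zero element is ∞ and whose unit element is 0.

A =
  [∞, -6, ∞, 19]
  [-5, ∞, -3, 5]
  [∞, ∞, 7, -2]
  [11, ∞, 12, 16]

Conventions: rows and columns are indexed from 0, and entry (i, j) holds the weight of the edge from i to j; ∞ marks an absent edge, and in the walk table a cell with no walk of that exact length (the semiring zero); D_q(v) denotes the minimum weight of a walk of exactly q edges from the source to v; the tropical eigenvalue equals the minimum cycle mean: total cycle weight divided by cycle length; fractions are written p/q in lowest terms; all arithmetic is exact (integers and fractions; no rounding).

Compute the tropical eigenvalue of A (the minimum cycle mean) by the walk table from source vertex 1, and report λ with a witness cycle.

q=0: [∞, 0, ∞, ∞]
q=1: [-5, ∞, -3, 5]
q=2: [16, -11, 4, -5]
q=3: [-16, 10, -14, -6]
q=4: [5, -22, -7, -16]
Optimal cycle mean attained by: cycle 0->1->0, total (-6) + (-5), length 2.
Answer: λ = -11/2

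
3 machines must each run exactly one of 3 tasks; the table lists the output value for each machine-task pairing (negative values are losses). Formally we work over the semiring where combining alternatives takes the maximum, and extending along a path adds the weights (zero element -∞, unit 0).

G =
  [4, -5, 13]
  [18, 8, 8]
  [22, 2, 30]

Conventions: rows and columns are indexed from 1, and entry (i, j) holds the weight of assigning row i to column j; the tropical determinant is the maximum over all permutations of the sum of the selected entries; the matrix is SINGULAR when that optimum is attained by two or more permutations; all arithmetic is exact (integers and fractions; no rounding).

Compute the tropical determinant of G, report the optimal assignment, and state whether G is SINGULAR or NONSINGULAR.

σ = (1, 2, 3): 4 + 8 + 30 = 42
σ = (1, 3, 2): 4 + 8 + 2 = 14
σ = (2, 1, 3): (-5) + 18 + 30 = 43
σ = (2, 3, 1): (-5) + 8 + 22 = 25
σ = (3, 1, 2): 13 + 18 + 2 = 33
σ = (3, 2, 1): 13 + 8 + 22 = 43
Optimal value attained by: σ = (2, 1, 3).
Answer: det⊕(G) = 43; verdict: SINGULAR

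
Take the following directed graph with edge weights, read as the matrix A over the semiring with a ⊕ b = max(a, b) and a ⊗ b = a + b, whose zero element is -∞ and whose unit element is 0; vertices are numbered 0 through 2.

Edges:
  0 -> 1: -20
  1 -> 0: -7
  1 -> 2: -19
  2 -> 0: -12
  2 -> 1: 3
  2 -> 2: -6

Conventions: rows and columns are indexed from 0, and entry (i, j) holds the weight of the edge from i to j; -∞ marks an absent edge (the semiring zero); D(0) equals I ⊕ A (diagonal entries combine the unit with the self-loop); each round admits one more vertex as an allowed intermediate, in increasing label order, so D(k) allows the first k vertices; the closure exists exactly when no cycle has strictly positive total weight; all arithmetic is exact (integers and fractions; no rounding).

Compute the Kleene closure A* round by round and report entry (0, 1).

D(0):
  [0, -20, -∞]
  [-7, 0, -19]
  [-12, 3, 0]
D(1):
  [0, -20, -∞]
  [-7, 0, -19]
  [-12, 3, 0]
D(2):
  [0, -20, -39]
  [-7, 0, -19]
  [-4, 3, 0]
D(3):
  [0, -20, -39]
  [-7, 0, -19]
  [-4, 3, 0]
Answer: A*[0][1] = -20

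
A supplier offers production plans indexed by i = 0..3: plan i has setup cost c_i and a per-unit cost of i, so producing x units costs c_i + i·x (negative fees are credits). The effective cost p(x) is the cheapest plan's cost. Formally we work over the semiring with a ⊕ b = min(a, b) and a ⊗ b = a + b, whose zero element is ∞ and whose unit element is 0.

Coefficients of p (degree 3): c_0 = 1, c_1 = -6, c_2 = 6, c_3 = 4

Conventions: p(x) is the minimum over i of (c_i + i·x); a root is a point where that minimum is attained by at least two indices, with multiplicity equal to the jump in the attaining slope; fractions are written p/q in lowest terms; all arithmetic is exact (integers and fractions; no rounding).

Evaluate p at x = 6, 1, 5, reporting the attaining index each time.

p(6) = min(1+0·6=1, -6+1·6=0, 6+2·6=18, 4+3·6=22) = 0 (attained by i=1)
p(1) = min(1+0·1=1, -6+1·1=-5, 6+2·1=8, 4+3·1=7) = -5 (attained by i=1)
p(5) = min(1+0·5=1, -6+1·5=-1, 6+2·5=16, 4+3·5=19) = -1 (attained by i=1)
Answer: p(6) = 0; p(1) = -5; p(5) = -1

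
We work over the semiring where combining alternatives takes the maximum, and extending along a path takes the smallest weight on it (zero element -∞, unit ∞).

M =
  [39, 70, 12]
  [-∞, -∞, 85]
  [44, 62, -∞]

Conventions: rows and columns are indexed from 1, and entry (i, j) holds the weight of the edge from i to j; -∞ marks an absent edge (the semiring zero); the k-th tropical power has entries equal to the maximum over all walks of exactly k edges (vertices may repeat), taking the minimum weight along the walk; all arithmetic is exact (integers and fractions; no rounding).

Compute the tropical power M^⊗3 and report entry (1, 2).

M^⊗2:
  [39, 39, 70]
  [44, 62, -∞]
  [39, 44, 62]
M^⊗3:
  [44, 62, 39]
  [39, 44, 62]
  [44, 62, 44]
Key observation: the optimum is the walk 1->2->3->2, with weight 70 min 85 min 62 = 62.
Optimal value attained by: walk 1->2->3->2.
Answer: (M^⊗3)[1][2] = 62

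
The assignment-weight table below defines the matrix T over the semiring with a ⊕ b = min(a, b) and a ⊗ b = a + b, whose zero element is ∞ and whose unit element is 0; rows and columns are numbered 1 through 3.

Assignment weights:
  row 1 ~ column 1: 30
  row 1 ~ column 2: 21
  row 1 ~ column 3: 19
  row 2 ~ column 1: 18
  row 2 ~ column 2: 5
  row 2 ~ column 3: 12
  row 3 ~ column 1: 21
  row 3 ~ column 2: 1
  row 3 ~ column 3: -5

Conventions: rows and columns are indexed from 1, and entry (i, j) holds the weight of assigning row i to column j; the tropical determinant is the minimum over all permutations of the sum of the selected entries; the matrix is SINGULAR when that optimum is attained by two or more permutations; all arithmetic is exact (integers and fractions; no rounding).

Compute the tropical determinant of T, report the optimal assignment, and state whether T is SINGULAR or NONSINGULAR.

σ = (1, 2, 3): 30 + 5 + (-5) = 30
σ = (1, 3, 2): 30 + 12 + 1 = 43
σ = (2, 1, 3): 21 + 18 + (-5) = 34
σ = (2, 3, 1): 21 + 12 + 21 = 54
σ = (3, 1, 2): 19 + 18 + 1 = 38
σ = (3, 2, 1): 19 + 5 + 21 = 45
Optimal value attained by: σ = (1, 2, 3).
Answer: det⊕(T) = 30; verdict: NONSINGULAR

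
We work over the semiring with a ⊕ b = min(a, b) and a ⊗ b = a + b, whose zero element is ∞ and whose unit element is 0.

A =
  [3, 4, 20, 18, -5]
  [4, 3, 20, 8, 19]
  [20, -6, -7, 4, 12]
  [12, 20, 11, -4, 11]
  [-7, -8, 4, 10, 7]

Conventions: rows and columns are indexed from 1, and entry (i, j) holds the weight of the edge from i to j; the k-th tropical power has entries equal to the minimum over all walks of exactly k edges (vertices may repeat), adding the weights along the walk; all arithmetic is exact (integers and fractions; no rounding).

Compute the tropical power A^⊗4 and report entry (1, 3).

A^⊗2:
  [-12, -13, -1, 5, -2]
  [7, 6, 13, 4, -1]
  [-2, -13, -14, -3, 5]
  [4, 3, 4, -8, 7]
  [-4, -5, -3, 0, -12]
A^⊗3:
  [-9, -10, -8, -5, -17]
  [-8, -9, 3, 0, 2]
  [-9, -20, -21, -10, -7]
  [0, -2, -3, -12, -1]
  [-19, -20, -10, -4, -9]
A^⊗4:
  [-24, -25, -15, -9, -14]
  [-5, -6, -4, -4, -13]
  [-16, -27, -28, -17, -14]
  [-8, -9, -10, -16, -5]
  [-16, -17, -17, -12, -24]
Key observation: the optimum is the walk 1->5->3->3->3, with weight (-5) + 4 + (-7) + (-7) = -15.
Optimal value attained by: walk 1->5->3->3->3.
Answer: (A^⊗4)[1][3] = -15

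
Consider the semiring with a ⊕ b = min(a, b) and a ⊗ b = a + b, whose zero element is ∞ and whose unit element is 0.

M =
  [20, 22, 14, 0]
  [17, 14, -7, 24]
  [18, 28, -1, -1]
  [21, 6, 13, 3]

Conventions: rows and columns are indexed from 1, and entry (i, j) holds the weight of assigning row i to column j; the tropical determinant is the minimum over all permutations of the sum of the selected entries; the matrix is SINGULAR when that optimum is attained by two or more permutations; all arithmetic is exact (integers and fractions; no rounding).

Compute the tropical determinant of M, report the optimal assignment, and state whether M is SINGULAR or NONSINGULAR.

σ = (1, 2, 3, 4): 20 + 14 + (-1) + 3 = 36
σ = (1, 2, 4, 3): 20 + 14 + (-1) + 13 = 46
σ = (1, 3, 2, 4): 20 + (-7) + 28 + 3 = 44
σ = (1, 3, 4, 2): 20 + (-7) + (-1) + 6 = 18
σ = (1, 4, 2, 3): 20 + 24 + 28 + 13 = 85
σ = (1, 4, 3, 2): 20 + 24 + (-1) + 6 = 49
σ = (2, 1, 3, 4): 22 + 17 + (-1) + 3 = 41
σ = (2, 1, 4, 3): 22 + 17 + (-1) + 13 = 51
σ = (2, 3, 1, 4): 22 + (-7) + 18 + 3 = 36
σ = (2, 3, 4, 1): 22 + (-7) + (-1) + 21 = 35
σ = (2, 4, 1, 3): 22 + 24 + 18 + 13 = 77
σ = (2, 4, 3, 1): 22 + 24 + (-1) + 21 = 66
σ = (3, 1, 2, 4): 14 + 17 + 28 + 3 = 62
σ = (3, 1, 4, 2): 14 + 17 + (-1) + 6 = 36
σ = (3, 2, 1, 4): 14 + 14 + 18 + 3 = 49
σ = (3, 2, 4, 1): 14 + 14 + (-1) + 21 = 48
σ = (3, 4, 1, 2): 14 + 24 + 18 + 6 = 62
σ = (3, 4, 2, 1): 14 + 24 + 28 + 21 = 87
σ = (4, 1, 2, 3): 0 + 17 + 28 + 13 = 58
σ = (4, 1, 3, 2): 0 + 17 + (-1) + 6 = 22
σ = (4, 2, 1, 3): 0 + 14 + 18 + 13 = 45
σ = (4, 2, 3, 1): 0 + 14 + (-1) + 21 = 34
σ = (4, 3, 1, 2): 0 + (-7) + 18 + 6 = 17
σ = (4, 3, 2, 1): 0 + (-7) + 28 + 21 = 42
Optimal value attained by: σ = (4, 3, 1, 2).
Answer: det⊕(M) = 17; verdict: NONSINGULAR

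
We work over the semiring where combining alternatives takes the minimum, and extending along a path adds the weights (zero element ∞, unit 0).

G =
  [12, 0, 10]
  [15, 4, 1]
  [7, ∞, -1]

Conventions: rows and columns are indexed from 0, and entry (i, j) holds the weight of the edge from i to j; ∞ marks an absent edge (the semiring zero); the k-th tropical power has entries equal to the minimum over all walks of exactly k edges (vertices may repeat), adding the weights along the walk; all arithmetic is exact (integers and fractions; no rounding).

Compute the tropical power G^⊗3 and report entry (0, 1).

G^⊗2:
  [15, 4, 1]
  [8, 8, 0]
  [6, 7, -2]
G^⊗3:
  [8, 8, 0]
  [7, 8, -1]
  [5, 6, -3]
Key observation: the optimum is the walk 0->1->1->1, with weight 0 + 4 + 4 = 8.
Optimal value attained by: walk 0->1->1->1.
Answer: (G^⊗3)[0][1] = 8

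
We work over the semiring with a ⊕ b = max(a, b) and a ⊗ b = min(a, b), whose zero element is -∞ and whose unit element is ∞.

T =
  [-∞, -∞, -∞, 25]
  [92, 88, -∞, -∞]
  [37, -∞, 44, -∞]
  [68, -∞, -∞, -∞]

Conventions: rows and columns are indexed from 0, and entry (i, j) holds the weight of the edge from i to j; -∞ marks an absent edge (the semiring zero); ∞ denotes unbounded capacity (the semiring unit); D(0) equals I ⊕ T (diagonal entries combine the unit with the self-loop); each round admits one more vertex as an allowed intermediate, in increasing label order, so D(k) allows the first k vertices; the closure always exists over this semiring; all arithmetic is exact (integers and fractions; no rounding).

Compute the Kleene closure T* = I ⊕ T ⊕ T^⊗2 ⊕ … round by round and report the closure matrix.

D(0):
  [∞, -∞, -∞, 25]
  [92, ∞, -∞, -∞]
  [37, -∞, ∞, -∞]
  [68, -∞, -∞, ∞]
D(1):
  [∞, -∞, -∞, 25]
  [92, ∞, -∞, 25]
  [37, -∞, ∞, 25]
  [68, -∞, -∞, ∞]
D(2):
  [∞, -∞, -∞, 25]
  [92, ∞, -∞, 25]
  [37, -∞, ∞, 25]
  [68, -∞, -∞, ∞]
D(3):
  [∞, -∞, -∞, 25]
  [92, ∞, -∞, 25]
  [37, -∞, ∞, 25]
  [68, -∞, -∞, ∞]
D(4):
  [∞, -∞, -∞, 25]
  [92, ∞, -∞, 25]
  [37, -∞, ∞, 25]
  [68, -∞, -∞, ∞]
Answer: T* = [[∞, -∞, -∞, 25], [92, ∞, -∞, 25], [37, -∞, ∞, 25], [68, -∞, -∞, ∞]]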